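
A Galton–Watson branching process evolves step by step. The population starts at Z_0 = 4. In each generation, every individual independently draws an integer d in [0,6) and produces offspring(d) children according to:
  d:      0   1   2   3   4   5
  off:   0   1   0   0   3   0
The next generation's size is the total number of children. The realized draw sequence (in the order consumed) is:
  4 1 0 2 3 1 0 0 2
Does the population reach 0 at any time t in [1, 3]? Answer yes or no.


yes

gen 0: Z_0=4, draws=[4, 1, 0, 2], offspring=[3, 1, 0, 0], Z_1=4
gen 1: Z_1=4, draws=[3, 1, 0, 0], offspring=[0, 1, 0, 0], Z_2=1
gen 2: Z_2=1, draws=[2], offspring=[0], Z_3=0


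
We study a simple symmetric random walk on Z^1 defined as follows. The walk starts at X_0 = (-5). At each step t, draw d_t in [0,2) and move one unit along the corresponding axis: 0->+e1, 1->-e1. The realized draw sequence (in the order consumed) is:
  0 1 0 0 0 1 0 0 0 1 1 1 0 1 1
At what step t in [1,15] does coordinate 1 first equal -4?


1

t=0: X=(-5), d=0 → +e1, X_1=(-4)
t=1: X=(-4), d=1 → -e1, X_2=(-5)
t=2: X=(-5), d=0 → +e1, X_3=(-4)
t=3: X=(-4), d=0 → +e1, X_4=(-3)
t=4: X=(-3), d=0 → +e1, X_5=(-2)
t=5: X=(-2), d=1 → -e1, X_6=(-3)
t=6: X=(-3), d=0 → +e1, X_7=(-2)
t=7: X=(-2), d=0 → +e1, X_8=(-1)
t=8: X=(-1), d=0 → +e1, X_9=(0)
t=9: X=(0), d=1 → -e1, X_10=(-1)
t=10: X=(-1), d=1 → -e1, X_11=(-2)
t=11: X=(-2), d=1 → -e1, X_12=(-3)
t=12: X=(-3), d=0 → +e1, X_13=(-2)
t=13: X=(-2), d=1 → -e1, X_14=(-3)
t=14: X=(-3), d=1 → -e1, X_15=(-4)


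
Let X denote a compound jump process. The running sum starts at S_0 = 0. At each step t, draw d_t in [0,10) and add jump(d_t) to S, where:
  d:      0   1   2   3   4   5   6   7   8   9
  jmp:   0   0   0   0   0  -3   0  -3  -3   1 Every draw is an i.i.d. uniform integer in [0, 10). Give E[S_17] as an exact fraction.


-68/5

Outcome values over d=0..9: [0, 0, 0, 0, 0, -3, 0, -3, -3, 1]
Σy = -8, Σy² = 28, M = 10
μ = -8/10 = -4/5,  σ² = 28/10 − (-4/5)² = 54/25
E[S_17] = 0 + 17·(-4/5) = -68/5


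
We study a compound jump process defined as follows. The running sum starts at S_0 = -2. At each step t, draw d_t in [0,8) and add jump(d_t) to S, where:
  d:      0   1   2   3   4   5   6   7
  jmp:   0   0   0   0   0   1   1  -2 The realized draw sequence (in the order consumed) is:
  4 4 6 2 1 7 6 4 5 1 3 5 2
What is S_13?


t=0: S=-2, d=4, jump=0, S_1=-2
t=1: S=-2, d=4, jump=0, S_2=-2
t=2: S=-2, d=6, jump=1, S_3=-1
t=3: S=-1, d=2, jump=0, S_4=-1
t=4: S=-1, d=1, jump=0, S_5=-1
t=5: S=-1, d=7, jump=-2, S_6=-3
t=6: S=-3, d=6, jump=1, S_7=-2
t=7: S=-2, d=4, jump=0, S_8=-2
t=8: S=-2, d=5, jump=1, S_9=-1
t=9: S=-1, d=1, jump=0, S_10=-1
t=10: S=-1, d=3, jump=0, S_11=-1
t=11: S=-1, d=5, jump=1, S_12=0
t=12: S=0, d=2, jump=0, S_13=0

0


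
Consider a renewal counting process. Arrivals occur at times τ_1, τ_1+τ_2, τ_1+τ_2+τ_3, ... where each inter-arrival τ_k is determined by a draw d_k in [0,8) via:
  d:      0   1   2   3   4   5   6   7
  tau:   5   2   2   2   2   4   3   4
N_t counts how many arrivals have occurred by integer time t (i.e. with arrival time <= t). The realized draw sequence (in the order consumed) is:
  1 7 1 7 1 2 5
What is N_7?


2

draw d_1=1: τ_1=2, arrival time A_1=2
draw d_2=7: τ_2=4, arrival time A_2=6
draw d_3=1: τ_3=2, arrival time A_3=8
draw d_4=7: τ_4=4, arrival time A_4=12
draw d_5=1: τ_5=2, arrival time A_5=14
draw d_6=2: τ_6=2, arrival time A_6=16
draw d_7=5: τ_7=4, arrival time A_7=20
N_t over t=0..7: 0:0 1:0 2:1 3:1 4:1 5:1 6:2 7:2


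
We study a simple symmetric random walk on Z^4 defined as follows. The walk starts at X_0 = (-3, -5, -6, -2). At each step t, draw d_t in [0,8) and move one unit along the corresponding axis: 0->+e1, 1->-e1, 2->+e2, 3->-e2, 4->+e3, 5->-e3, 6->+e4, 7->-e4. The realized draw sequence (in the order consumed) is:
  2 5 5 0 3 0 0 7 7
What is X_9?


t=0: X=(-3, -5, -6, -2), d=2 → +e2, X_1=(-3, -4, -6, -2)
t=1: X=(-3, -4, -6, -2), d=5 → -e3, X_2=(-3, -4, -7, -2)
t=2: X=(-3, -4, -7, -2), d=5 → -e3, X_3=(-3, -4, -8, -2)
t=3: X=(-3, -4, -8, -2), d=0 → +e1, X_4=(-2, -4, -8, -2)
t=4: X=(-2, -4, -8, -2), d=3 → -e2, X_5=(-2, -5, -8, -2)
t=5: X=(-2, -5, -8, -2), d=0 → +e1, X_6=(-1, -5, -8, -2)
t=6: X=(-1, -5, -8, -2), d=0 → +e1, X_7=(0, -5, -8, -2)
t=7: X=(0, -5, -8, -2), d=7 → -e4, X_8=(0, -5, -8, -3)
t=8: X=(0, -5, -8, -3), d=7 → -e4, X_9=(0, -5, -8, -4)

(0, -5, -8, -4)


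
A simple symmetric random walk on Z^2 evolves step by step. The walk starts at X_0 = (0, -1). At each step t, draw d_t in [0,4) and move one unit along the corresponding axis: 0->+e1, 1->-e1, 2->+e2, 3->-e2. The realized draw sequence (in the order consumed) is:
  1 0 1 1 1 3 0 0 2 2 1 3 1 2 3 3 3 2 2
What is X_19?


t=0: X=(0, -1), d=1 → -e1, X_1=(-1, -1)
t=1: X=(-1, -1), d=0 → +e1, X_2=(0, -1)
t=2: X=(0, -1), d=1 → -e1, X_3=(-1, -1)
t=3: X=(-1, -1), d=1 → -e1, X_4=(-2, -1)
t=4: X=(-2, -1), d=1 → -e1, X_5=(-3, -1)
t=5: X=(-3, -1), d=3 → -e2, X_6=(-3, -2)
t=6: X=(-3, -2), d=0 → +e1, X_7=(-2, -2)
t=7: X=(-2, -2), d=0 → +e1, X_8=(-1, -2)
t=8: X=(-1, -2), d=2 → +e2, X_9=(-1, -1)
t=9: X=(-1, -1), d=2 → +e2, X_10=(-1, 0)
t=10: X=(-1, 0), d=1 → -e1, X_11=(-2, 0)
t=11: X=(-2, 0), d=3 → -e2, X_12=(-2, -1)
t=12: X=(-2, -1), d=1 → -e1, X_13=(-3, -1)
t=13: X=(-3, -1), d=2 → +e2, X_14=(-3, 0)
t=14: X=(-3, 0), d=3 → -e2, X_15=(-3, -1)
t=15: X=(-3, -1), d=3 → -e2, X_16=(-3, -2)
t=16: X=(-3, -2), d=3 → -e2, X_17=(-3, -3)
t=17: X=(-3, -3), d=2 → +e2, X_18=(-3, -2)
t=18: X=(-3, -2), d=2 → +e2, X_19=(-3, -1)

(-3, -1)


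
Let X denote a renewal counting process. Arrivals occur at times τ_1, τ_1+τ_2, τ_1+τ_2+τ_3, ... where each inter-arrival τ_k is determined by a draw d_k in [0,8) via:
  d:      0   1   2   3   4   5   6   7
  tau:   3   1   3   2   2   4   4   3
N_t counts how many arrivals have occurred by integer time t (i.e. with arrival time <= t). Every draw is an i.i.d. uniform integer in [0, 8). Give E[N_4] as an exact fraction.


Inter-arrival values over d=0..7: [3, 1, 3, 2, 2, 4, 4, 3]
Each d has probability 1/8, so the pmf of τ is: f(1) = 1/8, f(2) = 1/4, f(3) = 3/8, f(4) = 1/4
Renewal equation for m(n) = E[N_n]: condition on τ_1 = k (if k <= n, one arrival plus a fresh copy on the remaining n−k steps): m(n) = F(n) + Σ_{k<=n} f(k)·m(n−k), where F(n) = P(τ <= n) and m(0) = 0
m(1) = F(1) = 1/8
m(2) = F(2) + f(1)·m(1) = 3/8 + 1/8·1/8 = 25/64
m(3) = F(3) + f(1)·m(2) + f(2)·m(1) = 3/4 + 1/8·25/64 + 1/4·1/8 = 425/512
m(4) = F(4) + f(1)·m(3) + f(2)·m(2) + f(3)·m(1) = 1 + 1/8·425/512 + 1/4·25/64 + 3/8·1/8 = 5113/4096
E[N_4] = m(4) = 5113/4096

5113/4096


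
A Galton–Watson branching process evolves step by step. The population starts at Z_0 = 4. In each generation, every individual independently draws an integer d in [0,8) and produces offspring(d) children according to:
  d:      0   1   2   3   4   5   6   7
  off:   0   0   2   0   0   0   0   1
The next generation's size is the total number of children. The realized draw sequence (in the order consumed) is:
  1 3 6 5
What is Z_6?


gen 0: Z_0=4, draws=[1, 3, 6, 5], offspring=[0, 0, 0, 0], Z_1=0
gen 1: Z_1=0, draws=[], offspring=[], Z_2=0
gen 2: Z_2=0, draws=[], offspring=[], Z_3=0
gen 3: Z_3=0, draws=[], offspring=[], Z_4=0
gen 4: Z_4=0, draws=[], offspring=[], Z_5=0
gen 5: Z_5=0, draws=[], offspring=[], Z_6=0

0


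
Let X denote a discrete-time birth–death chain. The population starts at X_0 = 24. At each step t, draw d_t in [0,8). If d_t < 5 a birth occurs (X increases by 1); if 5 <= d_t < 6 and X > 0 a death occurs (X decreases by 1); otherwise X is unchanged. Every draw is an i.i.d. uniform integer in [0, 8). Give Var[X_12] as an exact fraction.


X can drop by at most 1 per step and X_0 = 24 > T = 12, so X_t >= 24 − t >= 12 > 0 for every t <= 12: the floor at 0 (the 'and X > 0' condition) never binds. Hence X_12 = X_0 + Σ_{t<12} Y_t with i.i.d. increments Y_t = y(d_t) ∈ {+1, −1, 0}.
Outcome values over d=0..7: [1, 1, 1, 1, 1, -1, 0, 0]
Σy = 4, Σy² = 6, M = 8
μ = 4/8 = 1/2,  σ² = 6/8 − (1/2)² = 1/2
Independent increments: Var[X_12] = 12·σ² = 12·(1/2) = 6

6


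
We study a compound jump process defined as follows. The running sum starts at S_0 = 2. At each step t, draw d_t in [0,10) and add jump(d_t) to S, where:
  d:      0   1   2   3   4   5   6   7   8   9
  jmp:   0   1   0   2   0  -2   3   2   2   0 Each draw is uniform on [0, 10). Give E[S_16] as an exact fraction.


74/5

Outcome values over d=0..9: [0, 1, 0, 2, 0, -2, 3, 2, 2, 0]
Σy = 8, Σy² = 26, M = 10
μ = 8/10 = 4/5,  σ² = 26/10 − (4/5)² = 49/25
E[S_16] = 2 + 16·(4/5) = 74/5


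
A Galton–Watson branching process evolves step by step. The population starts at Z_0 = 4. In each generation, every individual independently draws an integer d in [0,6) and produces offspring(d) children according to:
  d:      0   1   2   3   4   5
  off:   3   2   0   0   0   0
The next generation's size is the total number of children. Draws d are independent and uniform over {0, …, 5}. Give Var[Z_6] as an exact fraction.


5139509375/544195584

Outcome values over d=0..5: [3, 2, 0, 0, 0, 0]
Σy = 5, Σy² = 13, M = 6
μ = 5/6 = 5/6,  σ² = 13/6 − (5/6)² = 53/36
V_0 = 0, E_0 = 4
V_1 = 53/36·E_0 + (5/6)²·V_0 = 53/9;  E_1 = 10/3
V_2 = 53/36·E_1 + (5/6)²·V_1 = 2915/324;  E_2 = 25/9
V_3 = 53/36·E_2 + (5/6)²·V_2 = 120575/11664;  E_3 = 125/54
V_4 = 53/36·E_3 + (5/6)²·V_3 = 4445375/419904;  E_4 = 625/324
V_5 = 53/36·E_4 + (5/6)²·V_4 = 154064375/15116544;  E_5 = 3125/1944
V_6 = 53/36·E_5 + (5/6)²·V_5 = 5139509375/544195584;  E_6 = 15625/11664


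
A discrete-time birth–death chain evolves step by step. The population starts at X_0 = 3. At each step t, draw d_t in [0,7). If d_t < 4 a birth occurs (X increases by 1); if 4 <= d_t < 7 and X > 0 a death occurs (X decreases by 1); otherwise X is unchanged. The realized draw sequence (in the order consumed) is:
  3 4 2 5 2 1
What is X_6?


5

t=0: X=3, d=3 → birth, X_1=4
t=1: X=4, d=4 → death, X_2=3
t=2: X=3, d=2 → birth, X_3=4
t=3: X=4, d=5 → death, X_4=3
t=4: X=3, d=2 → birth, X_5=4
t=5: X=4, d=1 → birth, X_6=5


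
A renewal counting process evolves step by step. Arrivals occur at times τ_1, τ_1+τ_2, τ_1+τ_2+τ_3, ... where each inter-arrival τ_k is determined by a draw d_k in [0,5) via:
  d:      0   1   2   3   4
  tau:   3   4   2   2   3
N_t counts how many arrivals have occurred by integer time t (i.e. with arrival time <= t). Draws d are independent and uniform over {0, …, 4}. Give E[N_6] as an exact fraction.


233/125

Inter-arrival values over d=0..4: [3, 4, 2, 2, 3]
Each d has probability 1/5, so the pmf of τ is: f(2) = 2/5, f(3) = 2/5, f(4) = 1/5
Renewal equation for m(n) = E[N_n]: condition on τ_1 = k (if k <= n, one arrival plus a fresh copy on the remaining n−k steps): m(n) = F(n) + Σ_{k<=n} f(k)·m(n−k), where F(n) = P(τ <= n) and m(0) = 0
m(1) = F(1) = 0
m(2) = F(2) = 2/5
m(3) = F(3) = 4/5
m(4) = F(4) + f(2)·m(2) = 1 + 2/5·2/5 = 29/25
m(5) = F(5) + f(2)·m(3) + f(3)·m(2) = 1 + 2/5·4/5 + 2/5·2/5 = 37/25
m(6) = F(6) + f(2)·m(4) + f(3)·m(3) + f(4)·m(2) = 1 + 2/5·29/25 + 2/5·4/5 + 1/5·2/5 = 233/125
E[N_6] = m(6) = 233/125


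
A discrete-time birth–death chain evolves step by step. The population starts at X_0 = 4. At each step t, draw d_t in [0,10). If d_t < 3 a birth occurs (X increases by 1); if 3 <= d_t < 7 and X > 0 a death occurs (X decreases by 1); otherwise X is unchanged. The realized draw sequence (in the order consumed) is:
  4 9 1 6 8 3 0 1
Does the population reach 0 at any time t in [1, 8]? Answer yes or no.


t=0: X=4, d=4 → death, X_1=3
t=1: X=3, d=9 → hold, X_2=3
t=2: X=3, d=1 → birth, X_3=4
t=3: X=4, d=6 → death, X_4=3
t=4: X=3, d=8 → hold, X_5=3
t=5: X=3, d=3 → death, X_6=2
t=6: X=2, d=0 → birth, X_7=3
t=7: X=3, d=1 → birth, X_8=4

no


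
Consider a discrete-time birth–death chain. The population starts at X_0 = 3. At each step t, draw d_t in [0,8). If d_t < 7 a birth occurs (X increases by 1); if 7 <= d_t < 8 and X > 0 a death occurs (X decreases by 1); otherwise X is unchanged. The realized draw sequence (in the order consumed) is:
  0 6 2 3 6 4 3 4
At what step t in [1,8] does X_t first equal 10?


7

t=0: X=3, d=0 → birth, X_1=4
t=1: X=4, d=6 → birth, X_2=5
t=2: X=5, d=2 → birth, X_3=6
t=3: X=6, d=3 → birth, X_4=7
t=4: X=7, d=6 → birth, X_5=8
t=5: X=8, d=4 → birth, X_6=9
t=6: X=9, d=3 → birth, X_7=10
t=7: X=10, d=4 → birth, X_8=11


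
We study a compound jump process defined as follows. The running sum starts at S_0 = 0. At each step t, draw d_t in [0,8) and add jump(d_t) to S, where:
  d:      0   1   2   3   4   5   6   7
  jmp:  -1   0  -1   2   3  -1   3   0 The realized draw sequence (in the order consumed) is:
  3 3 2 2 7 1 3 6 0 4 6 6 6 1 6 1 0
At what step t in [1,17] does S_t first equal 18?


t=0: S=0, d=3, jump=2, S_1=2
t=1: S=2, d=3, jump=2, S_2=4
t=2: S=4, d=2, jump=-1, S_3=3
t=3: S=3, d=2, jump=-1, S_4=2
t=4: S=2, d=7, jump=0, S_5=2
t=5: S=2, d=1, jump=0, S_6=2
t=6: S=2, d=3, jump=2, S_7=4
t=7: S=4, d=6, jump=3, S_8=7
t=8: S=7, d=0, jump=-1, S_9=6
t=9: S=6, d=4, jump=3, S_10=9
t=10: S=9, d=6, jump=3, S_11=12
t=11: S=12, d=6, jump=3, S_12=15
t=12: S=15, d=6, jump=3, S_13=18
t=13: S=18, d=1, jump=0, S_14=18
t=14: S=18, d=6, jump=3, S_15=21
t=15: S=21, d=1, jump=0, S_16=21
t=16: S=21, d=0, jump=-1, S_17=20

13


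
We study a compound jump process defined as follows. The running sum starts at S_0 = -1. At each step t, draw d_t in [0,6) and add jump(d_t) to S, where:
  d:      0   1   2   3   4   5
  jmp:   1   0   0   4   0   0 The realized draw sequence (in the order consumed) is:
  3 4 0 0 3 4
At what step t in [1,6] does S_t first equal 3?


1

t=0: S=-1, d=3, jump=4, S_1=3
t=1: S=3, d=4, jump=0, S_2=3
t=2: S=3, d=0, jump=1, S_3=4
t=3: S=4, d=0, jump=1, S_4=5
t=4: S=5, d=3, jump=4, S_5=9
t=5: S=9, d=4, jump=0, S_6=9


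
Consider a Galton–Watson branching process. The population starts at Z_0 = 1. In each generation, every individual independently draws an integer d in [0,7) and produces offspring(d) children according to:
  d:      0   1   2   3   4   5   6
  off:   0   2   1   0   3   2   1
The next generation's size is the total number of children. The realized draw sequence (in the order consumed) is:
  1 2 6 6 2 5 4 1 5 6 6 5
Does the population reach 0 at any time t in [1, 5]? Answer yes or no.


no

gen 0: Z_0=1, draws=[1], offspring=[2], Z_1=2
gen 1: Z_1=2, draws=[2, 6], offspring=[1, 1], Z_2=2
gen 2: Z_2=2, draws=[6, 2], offspring=[1, 1], Z_3=2
gen 3: Z_3=2, draws=[5, 4], offspring=[2, 3], Z_4=5
gen 4: Z_4=5, draws=[1, 5, 6, 6, 5], offspring=[2, 2, 1, 1, 2], Z_5=8


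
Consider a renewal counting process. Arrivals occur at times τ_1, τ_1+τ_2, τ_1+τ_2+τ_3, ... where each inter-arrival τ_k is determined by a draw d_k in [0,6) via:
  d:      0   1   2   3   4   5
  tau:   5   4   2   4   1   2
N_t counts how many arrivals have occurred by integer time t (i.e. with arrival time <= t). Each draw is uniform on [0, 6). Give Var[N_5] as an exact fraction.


27364103/60466176

Inter-arrival values over d=0..5: [5, 4, 2, 4, 1, 2]
Each d has probability 1/6, so the pmf of τ is: f(1) = 1/6, f(2) = 1/3, f(4) = 1/3, f(5) = 1/6
Let p_n(j) = P(N_n = j), with p_0 = [1]. Condition on τ_1: p_n(0) = P(τ > n), and for j >= 1, p_n(j) = Σ_{k<=n} f(k)·p_{n−k}(j−1)
p_1 = [5/6, 1/6]  (j = 0..1)
p_2 = [1/2, 17/36, 1/36]  (j = 0..2)
p_3 = [1/2, 13/36, 29/216, 1/216]  (j = 0..3)
p_4 = [1/6, 7/12, 47/216, 41/1296, 1/1296]  (j = 0..4)
p_5 = [0, 23/36, 59/216, 35/432, 53/7776, 1/7776]  (j = 0..5)
E[N_5] = Σ j·p_5(j) = 11323/7776;  E[N_5²] = Σ j²·p_5(j) = 247/96
Var[N_5] = 247/96 − (11323/7776)² = 27364103/60466176


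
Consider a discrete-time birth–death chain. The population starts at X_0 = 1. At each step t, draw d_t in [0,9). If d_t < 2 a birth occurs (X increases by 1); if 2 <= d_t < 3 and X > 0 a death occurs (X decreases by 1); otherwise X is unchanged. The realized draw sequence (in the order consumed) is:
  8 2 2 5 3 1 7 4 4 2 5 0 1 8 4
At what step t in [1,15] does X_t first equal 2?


t=0: X=1, d=8 → hold, X_1=1
t=1: X=1, d=2 → death, X_2=0
t=2: X=0, d=2 → hold, X_3=0
t=3: X=0, d=5 → hold, X_4=0
t=4: X=0, d=3 → hold, X_5=0
t=5: X=0, d=1 → birth, X_6=1
t=6: X=1, d=7 → hold, X_7=1
t=7: X=1, d=4 → hold, X_8=1
t=8: X=1, d=4 → hold, X_9=1
t=9: X=1, d=2 → death, X_10=0
t=10: X=0, d=5 → hold, X_11=0
t=11: X=0, d=0 → birth, X_12=1
t=12: X=1, d=1 → birth, X_13=2
t=13: X=2, d=8 → hold, X_14=2
t=14: X=2, d=4 → hold, X_15=2

13


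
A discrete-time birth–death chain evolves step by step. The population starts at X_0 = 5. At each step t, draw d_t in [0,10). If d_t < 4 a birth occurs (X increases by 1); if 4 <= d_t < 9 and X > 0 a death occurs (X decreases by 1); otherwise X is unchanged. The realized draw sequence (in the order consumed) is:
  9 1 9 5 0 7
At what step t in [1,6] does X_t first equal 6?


t=0: X=5, d=9 → hold, X_1=5
t=1: X=5, d=1 → birth, X_2=6
t=2: X=6, d=9 → hold, X_3=6
t=3: X=6, d=5 → death, X_4=5
t=4: X=5, d=0 → birth, X_5=6
t=5: X=6, d=7 → death, X_6=5

2


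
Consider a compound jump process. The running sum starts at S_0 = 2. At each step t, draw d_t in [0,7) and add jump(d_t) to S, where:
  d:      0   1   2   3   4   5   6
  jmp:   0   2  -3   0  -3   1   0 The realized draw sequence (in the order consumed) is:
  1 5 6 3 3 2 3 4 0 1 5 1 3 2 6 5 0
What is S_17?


t=0: S=2, d=1, jump=2, S_1=4
t=1: S=4, d=5, jump=1, S_2=5
t=2: S=5, d=6, jump=0, S_3=5
t=3: S=5, d=3, jump=0, S_4=5
t=4: S=5, d=3, jump=0, S_5=5
t=5: S=5, d=2, jump=-3, S_6=2
t=6: S=2, d=3, jump=0, S_7=2
t=7: S=2, d=4, jump=-3, S_8=-1
t=8: S=-1, d=0, jump=0, S_9=-1
t=9: S=-1, d=1, jump=2, S_10=1
t=10: S=1, d=5, jump=1, S_11=2
t=11: S=2, d=1, jump=2, S_12=4
t=12: S=4, d=3, jump=0, S_13=4
t=13: S=4, d=2, jump=-3, S_14=1
t=14: S=1, d=6, jump=0, S_15=1
t=15: S=1, d=5, jump=1, S_16=2
t=16: S=2, d=0, jump=0, S_17=2

2


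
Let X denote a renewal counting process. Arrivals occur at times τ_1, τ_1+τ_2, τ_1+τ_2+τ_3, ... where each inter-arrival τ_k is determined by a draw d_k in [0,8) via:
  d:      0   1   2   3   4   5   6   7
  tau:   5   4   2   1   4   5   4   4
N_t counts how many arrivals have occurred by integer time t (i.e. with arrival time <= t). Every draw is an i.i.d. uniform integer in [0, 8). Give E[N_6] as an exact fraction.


371441/262144

Inter-arrival values over d=0..7: [5, 4, 2, 1, 4, 5, 4, 4]
Each d has probability 1/8, so the pmf of τ is: f(1) = 1/8, f(2) = 1/8, f(4) = 1/2, f(5) = 1/4
Renewal equation for m(n) = E[N_n]: condition on τ_1 = k (if k <= n, one arrival plus a fresh copy on the remaining n−k steps): m(n) = F(n) + Σ_{k<=n} f(k)·m(n−k), where F(n) = P(τ <= n) and m(0) = 0
m(1) = F(1) = 1/8
m(2) = F(2) + f(1)·m(1) = 1/4 + 1/8·1/8 = 17/64
m(3) = F(3) + f(1)·m(2) + f(2)·m(1) = 1/4 + 1/8·17/64 + 1/8·1/8 = 153/512
m(4) = F(4) + f(1)·m(3) + f(2)·m(2) = 3/4 + 1/8·153/512 + 1/8·17/64 = 3361/4096
m(5) = F(5) + f(1)·m(4) + f(2)·m(3) + f(4)·m(1) = 1 + 1/8·3361/4096 + 1/8·153/512 + 1/2·1/8 = 39401/32768
m(6) = F(6) + f(1)·m(5) + f(2)·m(4) + f(4)·m(2) + f(5)·m(1) = 1 + 1/8·39401/32768 + 1/8·3361/4096 + 1/2·17/64 + 1/4·1/8 = 371441/262144
E[N_6] = m(6) = 371441/262144


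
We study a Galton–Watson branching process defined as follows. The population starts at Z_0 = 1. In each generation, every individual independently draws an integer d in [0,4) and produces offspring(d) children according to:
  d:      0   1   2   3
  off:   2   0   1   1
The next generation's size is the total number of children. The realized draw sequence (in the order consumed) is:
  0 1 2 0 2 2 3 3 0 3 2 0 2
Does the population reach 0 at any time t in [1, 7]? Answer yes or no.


gen 0: Z_0=1, draws=[0], offspring=[2], Z_1=2
gen 1: Z_1=2, draws=[1, 2], offspring=[0, 1], Z_2=1
gen 2: Z_2=1, draws=[0], offspring=[2], Z_3=2
gen 3: Z_3=2, draws=[2, 2], offspring=[1, 1], Z_4=2
gen 4: Z_4=2, draws=[3, 3], offspring=[1, 1], Z_5=2
gen 5: Z_5=2, draws=[0, 3], offspring=[2, 1], Z_6=3
gen 6: Z_6=3, draws=[2, 0, 2], offspring=[1, 2, 1], Z_7=4

no


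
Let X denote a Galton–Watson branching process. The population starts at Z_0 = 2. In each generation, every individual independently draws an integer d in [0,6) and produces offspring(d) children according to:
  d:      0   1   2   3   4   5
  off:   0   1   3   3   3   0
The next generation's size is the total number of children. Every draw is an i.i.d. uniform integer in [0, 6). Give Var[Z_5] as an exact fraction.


Outcome values over d=0..5: [0, 1, 3, 3, 3, 0]
Σy = 10, Σy² = 28, M = 6
μ = 10/6 = 5/3,  σ² = 28/6 − (5/3)² = 17/9
V_0 = 0, E_0 = 2
V_1 = 17/9·E_0 + (5/3)²·V_0 = 34/9;  E_1 = 10/3
V_2 = 17/9·E_1 + (5/3)²·V_1 = 1360/81;  E_2 = 50/9
V_3 = 17/9·E_2 + (5/3)²·V_2 = 41650/729;  E_3 = 250/27
V_4 = 17/9·E_3 + (5/3)²·V_3 = 1156000/6561;  E_4 = 1250/81
V_5 = 17/9·E_4 + (5/3)²·V_4 = 30621250/59049;  E_5 = 6250/243

30621250/59049


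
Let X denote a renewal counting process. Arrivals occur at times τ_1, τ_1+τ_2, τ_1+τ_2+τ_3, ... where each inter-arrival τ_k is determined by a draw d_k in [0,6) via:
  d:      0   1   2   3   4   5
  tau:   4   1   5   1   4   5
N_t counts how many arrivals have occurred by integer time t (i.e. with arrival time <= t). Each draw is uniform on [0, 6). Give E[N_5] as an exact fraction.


Inter-arrival values over d=0..5: [4, 1, 5, 1, 4, 5]
Each d has probability 1/6, so the pmf of τ is: f(1) = 1/3, f(4) = 1/3, f(5) = 1/3
Renewal equation for m(n) = E[N_n]: condition on τ_1 = k (if k <= n, one arrival plus a fresh copy on the remaining n−k steps): m(n) = F(n) + Σ_{k<=n} f(k)·m(n−k), where F(n) = P(τ <= n) and m(0) = 0
m(1) = F(1) = 1/3
m(2) = F(2) + f(1)·m(1) = 1/3 + 1/3·1/3 = 4/9
m(3) = F(3) + f(1)·m(2) = 1/3 + 1/3·4/9 = 13/27
m(4) = F(4) + f(1)·m(3) = 2/3 + 1/3·13/27 = 67/81
m(5) = F(5) + f(1)·m(4) + f(4)·m(1) = 1 + 1/3·67/81 + 1/3·1/3 = 337/243
E[N_5] = m(5) = 337/243

337/243


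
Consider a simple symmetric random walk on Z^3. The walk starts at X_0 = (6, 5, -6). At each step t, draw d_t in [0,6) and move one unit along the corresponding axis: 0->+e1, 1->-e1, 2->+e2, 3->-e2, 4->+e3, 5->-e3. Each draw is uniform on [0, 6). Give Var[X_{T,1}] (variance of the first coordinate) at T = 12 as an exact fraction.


Outcome values over d=0..5: [1, -1, 0, 0, 0, 0]
Σy = 0, Σy² = 2, M = 6
μ = 0/6 = 0,  σ² = 2/6 − (0)² = 1/3
Independent increments: Var[X_12] = 12·σ² = 12·(1/3) = 4

4


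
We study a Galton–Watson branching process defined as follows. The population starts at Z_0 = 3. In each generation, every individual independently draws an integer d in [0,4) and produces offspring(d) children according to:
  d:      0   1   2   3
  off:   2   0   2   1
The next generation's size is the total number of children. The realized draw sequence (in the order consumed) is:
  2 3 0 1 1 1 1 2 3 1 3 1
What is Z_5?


gen 0: Z_0=3, draws=[2, 3, 0], offspring=[2, 1, 2], Z_1=5
gen 1: Z_1=5, draws=[1, 1, 1, 1, 2], offspring=[0, 0, 0, 0, 2], Z_2=2
gen 2: Z_2=2, draws=[3, 1], offspring=[1, 0], Z_3=1
gen 3: Z_3=1, draws=[3], offspring=[1], Z_4=1
gen 4: Z_4=1, draws=[1], offspring=[0], Z_5=0

0


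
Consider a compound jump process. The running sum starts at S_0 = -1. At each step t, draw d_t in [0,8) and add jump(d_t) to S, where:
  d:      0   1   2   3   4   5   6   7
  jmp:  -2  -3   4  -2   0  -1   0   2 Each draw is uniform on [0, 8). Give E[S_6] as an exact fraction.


-5/2

Outcome values over d=0..7: [-2, -3, 4, -2, 0, -1, 0, 2]
Σy = -2, Σy² = 38, M = 8
μ = -2/8 = -1/4,  σ² = 38/8 − (-1/4)² = 75/16
E[S_6] = -1 + 6·(-1/4) = -5/2


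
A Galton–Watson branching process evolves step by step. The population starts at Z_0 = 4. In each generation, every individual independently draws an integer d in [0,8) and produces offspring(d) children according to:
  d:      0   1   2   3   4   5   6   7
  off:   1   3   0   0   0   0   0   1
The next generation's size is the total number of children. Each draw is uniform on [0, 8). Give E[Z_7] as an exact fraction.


Outcome values over d=0..7: [1, 3, 0, 0, 0, 0, 0, 1]
Σy = 5, Σy² = 11, M = 8
μ = 5/8 = 5/8,  σ² = 11/8 − (5/8)² = 63/64
E[Z_0] = 4
E[Z_1] = 5/8·E[Z_0] = 5/2
E[Z_2] = 5/8·E[Z_1] = 25/16
E[Z_3] = 5/8·E[Z_2] = 125/128
E[Z_4] = 5/8·E[Z_3] = 625/1024
E[Z_5] = 5/8·E[Z_4] = 3125/8192
E[Z_6] = 5/8·E[Z_5] = 15625/65536
E[Z_7] = 5/8·E[Z_6] = 78125/524288

78125/524288


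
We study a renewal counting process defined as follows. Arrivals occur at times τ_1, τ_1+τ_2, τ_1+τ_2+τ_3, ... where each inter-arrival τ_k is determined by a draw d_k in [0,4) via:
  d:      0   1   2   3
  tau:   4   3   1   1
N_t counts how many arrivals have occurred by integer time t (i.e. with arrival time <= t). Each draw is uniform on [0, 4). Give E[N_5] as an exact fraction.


69/32

Inter-arrival values over d=0..3: [4, 3, 1, 1]
Each d has probability 1/4, so the pmf of τ is: f(1) = 1/2, f(3) = 1/4, f(4) = 1/4
Renewal equation for m(n) = E[N_n]: condition on τ_1 = k (if k <= n, one arrival plus a fresh copy on the remaining n−k steps): m(n) = F(n) + Σ_{k<=n} f(k)·m(n−k), where F(n) = P(τ <= n) and m(0) = 0
m(1) = F(1) = 1/2
m(2) = F(2) + f(1)·m(1) = 1/2 + 1/2·1/2 = 3/4
m(3) = F(3) + f(1)·m(2) = 3/4 + 1/2·3/4 = 9/8
m(4) = F(4) + f(1)·m(3) + f(3)·m(1) = 1 + 1/2·9/8 + 1/4·1/2 = 27/16
m(5) = F(5) + f(1)·m(4) + f(3)·m(2) + f(4)·m(1) = 1 + 1/2·27/16 + 1/4·3/4 + 1/4·1/2 = 69/32
E[N_5] = m(5) = 69/32


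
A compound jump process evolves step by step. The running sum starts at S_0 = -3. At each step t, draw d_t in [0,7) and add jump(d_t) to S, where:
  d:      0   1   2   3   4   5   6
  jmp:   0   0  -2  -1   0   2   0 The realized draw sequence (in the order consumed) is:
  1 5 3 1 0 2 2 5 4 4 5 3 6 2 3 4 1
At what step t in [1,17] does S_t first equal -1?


t=0: S=-3, d=1, jump=0, S_1=-3
t=1: S=-3, d=5, jump=2, S_2=-1
t=2: S=-1, d=3, jump=-1, S_3=-2
t=3: S=-2, d=1, jump=0, S_4=-2
t=4: S=-2, d=0, jump=0, S_5=-2
t=5: S=-2, d=2, jump=-2, S_6=-4
t=6: S=-4, d=2, jump=-2, S_7=-6
t=7: S=-6, d=5, jump=2, S_8=-4
t=8: S=-4, d=4, jump=0, S_9=-4
t=9: S=-4, d=4, jump=0, S_10=-4
t=10: S=-4, d=5, jump=2, S_11=-2
t=11: S=-2, d=3, jump=-1, S_12=-3
t=12: S=-3, d=6, jump=0, S_13=-3
t=13: S=-3, d=2, jump=-2, S_14=-5
t=14: S=-5, d=3, jump=-1, S_15=-6
t=15: S=-6, d=4, jump=0, S_16=-6
t=16: S=-6, d=1, jump=0, S_17=-6

2


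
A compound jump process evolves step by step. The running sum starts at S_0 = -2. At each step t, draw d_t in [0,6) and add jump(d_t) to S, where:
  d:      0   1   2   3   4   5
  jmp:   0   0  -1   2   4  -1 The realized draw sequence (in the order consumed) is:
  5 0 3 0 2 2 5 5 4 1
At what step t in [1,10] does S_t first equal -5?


t=0: S=-2, d=5, jump=-1, S_1=-3
t=1: S=-3, d=0, jump=0, S_2=-3
t=2: S=-3, d=3, jump=2, S_3=-1
t=3: S=-1, d=0, jump=0, S_4=-1
t=4: S=-1, d=2, jump=-1, S_5=-2
t=5: S=-2, d=2, jump=-1, S_6=-3
t=6: S=-3, d=5, jump=-1, S_7=-4
t=7: S=-4, d=5, jump=-1, S_8=-5
t=8: S=-5, d=4, jump=4, S_9=-1
t=9: S=-1, d=1, jump=0, S_10=-1

8


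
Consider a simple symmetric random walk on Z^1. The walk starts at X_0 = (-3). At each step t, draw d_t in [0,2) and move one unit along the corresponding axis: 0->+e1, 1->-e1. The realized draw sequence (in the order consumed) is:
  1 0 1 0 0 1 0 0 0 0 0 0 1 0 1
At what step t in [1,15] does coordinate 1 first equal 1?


t=0: X=(-3), d=1 → -e1, X_1=(-4)
t=1: X=(-4), d=0 → +e1, X_2=(-3)
t=2: X=(-3), d=1 → -e1, X_3=(-4)
t=3: X=(-4), d=0 → +e1, X_4=(-3)
t=4: X=(-3), d=0 → +e1, X_5=(-2)
t=5: X=(-2), d=1 → -e1, X_6=(-3)
t=6: X=(-3), d=0 → +e1, X_7=(-2)
t=7: X=(-2), d=0 → +e1, X_8=(-1)
t=8: X=(-1), d=0 → +e1, X_9=(0)
t=9: X=(0), d=0 → +e1, X_10=(1)
t=10: X=(1), d=0 → +e1, X_11=(2)
t=11: X=(2), d=0 → +e1, X_12=(3)
t=12: X=(3), d=1 → -e1, X_13=(2)
t=13: X=(2), d=0 → +e1, X_14=(3)
t=14: X=(3), d=1 → -e1, X_15=(2)

10


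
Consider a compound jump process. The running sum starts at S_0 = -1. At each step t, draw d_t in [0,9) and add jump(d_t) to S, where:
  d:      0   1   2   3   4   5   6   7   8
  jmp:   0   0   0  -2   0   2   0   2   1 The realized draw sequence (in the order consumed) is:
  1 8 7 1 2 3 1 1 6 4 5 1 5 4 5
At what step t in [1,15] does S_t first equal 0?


2

t=0: S=-1, d=1, jump=0, S_1=-1
t=1: S=-1, d=8, jump=1, S_2=0
t=2: S=0, d=7, jump=2, S_3=2
t=3: S=2, d=1, jump=0, S_4=2
t=4: S=2, d=2, jump=0, S_5=2
t=5: S=2, d=3, jump=-2, S_6=0
t=6: S=0, d=1, jump=0, S_7=0
t=7: S=0, d=1, jump=0, S_8=0
t=8: S=0, d=6, jump=0, S_9=0
t=9: S=0, d=4, jump=0, S_10=0
t=10: S=0, d=5, jump=2, S_11=2
t=11: S=2, d=1, jump=0, S_12=2
t=12: S=2, d=5, jump=2, S_13=4
t=13: S=4, d=4, jump=0, S_14=4
t=14: S=4, d=5, jump=2, S_15=6


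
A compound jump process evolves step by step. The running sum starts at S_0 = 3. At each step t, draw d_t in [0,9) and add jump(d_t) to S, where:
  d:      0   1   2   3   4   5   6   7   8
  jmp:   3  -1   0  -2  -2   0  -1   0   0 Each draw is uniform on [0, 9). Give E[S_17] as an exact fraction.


-8/3

Outcome values over d=0..8: [3, -1, 0, -2, -2, 0, -1, 0, 0]
Σy = -3, Σy² = 19, M = 9
μ = -3/9 = -1/3,  σ² = 19/9 − (-1/3)² = 2
E[S_17] = 3 + 17·(-1/3) = -8/3


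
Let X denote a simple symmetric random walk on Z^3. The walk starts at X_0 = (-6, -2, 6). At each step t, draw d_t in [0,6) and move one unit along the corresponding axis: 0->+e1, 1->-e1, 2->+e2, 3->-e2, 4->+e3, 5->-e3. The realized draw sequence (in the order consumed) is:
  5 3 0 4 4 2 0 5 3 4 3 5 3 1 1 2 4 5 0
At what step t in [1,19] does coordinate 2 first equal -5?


13

t=0: X=(-6, -2, 6), d=5 → -e3, X_1=(-6, -2, 5)
t=1: X=(-6, -2, 5), d=3 → -e2, X_2=(-6, -3, 5)
t=2: X=(-6, -3, 5), d=0 → +e1, X_3=(-5, -3, 5)
t=3: X=(-5, -3, 5), d=4 → +e3, X_4=(-5, -3, 6)
t=4: X=(-5, -3, 6), d=4 → +e3, X_5=(-5, -3, 7)
t=5: X=(-5, -3, 7), d=2 → +e2, X_6=(-5, -2, 7)
t=6: X=(-5, -2, 7), d=0 → +e1, X_7=(-4, -2, 7)
t=7: X=(-4, -2, 7), d=5 → -e3, X_8=(-4, -2, 6)
t=8: X=(-4, -2, 6), d=3 → -e2, X_9=(-4, -3, 6)
t=9: X=(-4, -3, 6), d=4 → +e3, X_10=(-4, -3, 7)
t=10: X=(-4, -3, 7), d=3 → -e2, X_11=(-4, -4, 7)
t=11: X=(-4, -4, 7), d=5 → -e3, X_12=(-4, -4, 6)
t=12: X=(-4, -4, 6), d=3 → -e2, X_13=(-4, -5, 6)
t=13: X=(-4, -5, 6), d=1 → -e1, X_14=(-5, -5, 6)
t=14: X=(-5, -5, 6), d=1 → -e1, X_15=(-6, -5, 6)
t=15: X=(-6, -5, 6), d=2 → +e2, X_16=(-6, -4, 6)
t=16: X=(-6, -4, 6), d=4 → +e3, X_17=(-6, -4, 7)
t=17: X=(-6, -4, 7), d=5 → -e3, X_18=(-6, -4, 6)
t=18: X=(-6, -4, 6), d=0 → +e1, X_19=(-5, -4, 6)


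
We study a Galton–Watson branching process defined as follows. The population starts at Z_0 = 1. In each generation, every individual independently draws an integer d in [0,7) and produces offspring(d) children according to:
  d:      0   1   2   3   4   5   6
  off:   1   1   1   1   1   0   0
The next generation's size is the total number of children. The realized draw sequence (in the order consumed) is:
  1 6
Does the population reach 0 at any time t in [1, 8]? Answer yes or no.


yes

gen 0: Z_0=1, draws=[1], offspring=[1], Z_1=1
gen 1: Z_1=1, draws=[6], offspring=[0], Z_2=0
gen 2: Z_2=0, draws=[], offspring=[], Z_3=0
gen 3: Z_3=0, draws=[], offspring=[], Z_4=0
gen 4: Z_4=0, draws=[], offspring=[], Z_5=0
gen 5: Z_5=0, draws=[], offspring=[], Z_6=0
gen 6: Z_6=0, draws=[], offspring=[], Z_7=0
gen 7: Z_7=0, draws=[], offspring=[], Z_8=0


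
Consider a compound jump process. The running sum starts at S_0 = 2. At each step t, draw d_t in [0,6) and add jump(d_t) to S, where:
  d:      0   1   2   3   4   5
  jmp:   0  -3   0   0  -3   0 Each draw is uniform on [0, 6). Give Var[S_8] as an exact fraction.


Outcome values over d=0..5: [0, -3, 0, 0, -3, 0]
Σy = -6, Σy² = 18, M = 6
μ = -6/6 = -1,  σ² = 18/6 − (-1)² = 2
Independent increments: Var[S_8] = 8·σ² = 8·(2) = 16

16


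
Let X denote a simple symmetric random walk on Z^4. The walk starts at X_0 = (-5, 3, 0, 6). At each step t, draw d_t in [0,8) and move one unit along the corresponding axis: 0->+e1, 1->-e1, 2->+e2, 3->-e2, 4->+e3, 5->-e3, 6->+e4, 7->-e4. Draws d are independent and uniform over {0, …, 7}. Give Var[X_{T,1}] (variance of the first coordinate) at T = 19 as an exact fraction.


19/4

Outcome values over d=0..7: [1, -1, 0, 0, 0, 0, 0, 0]
Σy = 0, Σy² = 2, M = 8
μ = 0/8 = 0,  σ² = 2/8 − (0)² = 1/4
Independent increments: Var[X_19] = 19·σ² = 19·(1/4) = 19/4


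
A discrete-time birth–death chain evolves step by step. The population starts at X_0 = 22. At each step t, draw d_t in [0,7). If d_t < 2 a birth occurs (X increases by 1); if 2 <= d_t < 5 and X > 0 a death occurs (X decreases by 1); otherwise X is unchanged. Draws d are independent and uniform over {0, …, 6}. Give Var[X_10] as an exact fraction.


340/49

X can drop by at most 1 per step and X_0 = 22 > T = 10, so X_t >= 22 − t >= 12 > 0 for every t <= 10: the floor at 0 (the 'and X > 0' condition) never binds. Hence X_10 = X_0 + Σ_{t<10} Y_t with i.i.d. increments Y_t = y(d_t) ∈ {+1, −1, 0}.
Outcome values over d=0..6: [1, 1, -1, -1, -1, 0, 0]
Σy = -1, Σy² = 5, M = 7
μ = -1/7 = -1/7,  σ² = 5/7 − (-1/7)² = 34/49
Independent increments: Var[X_10] = 10·σ² = 10·(34/49) = 340/49


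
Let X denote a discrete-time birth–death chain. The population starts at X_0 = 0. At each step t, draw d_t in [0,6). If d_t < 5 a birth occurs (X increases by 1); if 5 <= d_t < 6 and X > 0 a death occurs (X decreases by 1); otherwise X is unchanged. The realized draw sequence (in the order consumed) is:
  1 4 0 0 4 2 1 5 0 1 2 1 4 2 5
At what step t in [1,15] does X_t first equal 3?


3

t=0: X=0, d=1 → birth, X_1=1
t=1: X=1, d=4 → birth, X_2=2
t=2: X=2, d=0 → birth, X_3=3
t=3: X=3, d=0 → birth, X_4=4
t=4: X=4, d=4 → birth, X_5=5
t=5: X=5, d=2 → birth, X_6=6
t=6: X=6, d=1 → birth, X_7=7
t=7: X=7, d=5 → death, X_8=6
t=8: X=6, d=0 → birth, X_9=7
t=9: X=7, d=1 → birth, X_10=8
t=10: X=8, d=2 → birth, X_11=9
t=11: X=9, d=1 → birth, X_12=10
t=12: X=10, d=4 → birth, X_13=11
t=13: X=11, d=2 → birth, X_14=12
t=14: X=12, d=5 → death, X_15=11


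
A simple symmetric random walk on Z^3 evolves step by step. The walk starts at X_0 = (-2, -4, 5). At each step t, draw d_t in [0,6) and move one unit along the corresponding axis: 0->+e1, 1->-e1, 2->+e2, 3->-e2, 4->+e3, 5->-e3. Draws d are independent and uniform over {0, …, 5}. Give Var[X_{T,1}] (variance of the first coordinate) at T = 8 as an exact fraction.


8/3

Outcome values over d=0..5: [1, -1, 0, 0, 0, 0]
Σy = 0, Σy² = 2, M = 6
μ = 0/6 = 0,  σ² = 2/6 − (0)² = 1/3
Independent increments: Var[X_8] = 8·σ² = 8·(1/3) = 8/3


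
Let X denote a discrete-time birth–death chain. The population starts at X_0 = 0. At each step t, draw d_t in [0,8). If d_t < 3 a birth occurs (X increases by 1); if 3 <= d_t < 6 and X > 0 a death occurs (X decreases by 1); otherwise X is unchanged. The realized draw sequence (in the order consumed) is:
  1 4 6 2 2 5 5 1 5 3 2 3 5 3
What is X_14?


0

t=0: X=0, d=1 → birth, X_1=1
t=1: X=1, d=4 → death, X_2=0
t=2: X=0, d=6 → hold, X_3=0
t=3: X=0, d=2 → birth, X_4=1
t=4: X=1, d=2 → birth, X_5=2
t=5: X=2, d=5 → death, X_6=1
t=6: X=1, d=5 → death, X_7=0
t=7: X=0, d=1 → birth, X_8=1
t=8: X=1, d=5 → death, X_9=0
t=9: X=0, d=3 → hold, X_10=0
t=10: X=0, d=2 → birth, X_11=1
t=11: X=1, d=3 → death, X_12=0
t=12: X=0, d=5 → hold, X_13=0
t=13: X=0, d=3 → hold, X_14=0


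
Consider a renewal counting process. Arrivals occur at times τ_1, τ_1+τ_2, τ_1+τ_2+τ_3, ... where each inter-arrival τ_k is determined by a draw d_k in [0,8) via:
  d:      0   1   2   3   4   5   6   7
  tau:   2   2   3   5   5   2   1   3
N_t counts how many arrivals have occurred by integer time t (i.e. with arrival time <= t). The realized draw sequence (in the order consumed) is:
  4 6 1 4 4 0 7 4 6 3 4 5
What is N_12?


draw d_1=4: τ_1=5, arrival time A_1=5
draw d_2=6: τ_2=1, arrival time A_2=6
draw d_3=1: τ_3=2, arrival time A_3=8
draw d_4=4: τ_4=5, arrival time A_4=13
draw d_5=4: τ_5=5, arrival time A_5=18
draw d_6=0: τ_6=2, arrival time A_6=20
draw d_7=7: τ_7=3, arrival time A_7=23
draw d_8=4: τ_8=5, arrival time A_8=28
draw d_9=6: τ_9=1, arrival time A_9=29
draw d_10=3: τ_10=5, arrival time A_10=34
draw d_11=4: τ_11=5, arrival time A_11=39
draw d_12=5: τ_12=2, arrival time A_12=41
N_t over t=0..12: 0:0 1:0 2:0 3:0 4:0 5:1 6:2 7:2 8:3 9:3 10:3 11:3 12:3

3


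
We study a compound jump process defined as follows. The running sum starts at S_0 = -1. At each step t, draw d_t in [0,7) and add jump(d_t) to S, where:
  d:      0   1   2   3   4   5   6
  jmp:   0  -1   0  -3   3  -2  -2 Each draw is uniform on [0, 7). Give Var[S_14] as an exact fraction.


Outcome values over d=0..6: [0, -1, 0, -3, 3, -2, -2]
Σy = -5, Σy² = 27, M = 7
μ = -5/7 = -5/7,  σ² = 27/7 − (-5/7)² = 164/49
Independent increments: Var[S_14] = 14·σ² = 14·(164/49) = 328/7

328/7


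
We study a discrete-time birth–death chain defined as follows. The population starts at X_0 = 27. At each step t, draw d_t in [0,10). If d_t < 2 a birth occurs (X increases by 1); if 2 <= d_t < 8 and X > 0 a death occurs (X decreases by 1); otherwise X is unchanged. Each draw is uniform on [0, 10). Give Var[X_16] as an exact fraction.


X can drop by at most 1 per step and X_0 = 27 > T = 16, so X_t >= 27 − t >= 11 > 0 for every t <= 16: the floor at 0 (the 'and X > 0' condition) never binds. Hence X_16 = X_0 + Σ_{t<16} Y_t with i.i.d. increments Y_t = y(d_t) ∈ {+1, −1, 0}.
Outcome values over d=0..9: [1, 1, -1, -1, -1, -1, -1, -1, 0, 0]
Σy = -4, Σy² = 8, M = 10
μ = -4/10 = -2/5,  σ² = 8/10 − (-2/5)² = 16/25
Independent increments: Var[X_16] = 16·σ² = 16·(16/25) = 256/25

256/25


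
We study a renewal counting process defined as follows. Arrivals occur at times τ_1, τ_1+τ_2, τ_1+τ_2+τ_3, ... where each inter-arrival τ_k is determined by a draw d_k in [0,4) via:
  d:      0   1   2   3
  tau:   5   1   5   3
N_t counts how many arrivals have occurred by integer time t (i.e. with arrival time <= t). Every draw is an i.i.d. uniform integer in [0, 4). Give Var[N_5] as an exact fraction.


Inter-arrival values over d=0..3: [5, 1, 5, 3]
Each d has probability 1/4, so the pmf of τ is: f(1) = 1/4, f(3) = 1/4, f(5) = 1/2
Let p_n(j) = P(N_n = j), with p_0 = [1]. Condition on τ_1: p_n(0) = P(τ > n), and for j >= 1, p_n(j) = Σ_{k<=n} f(k)·p_{n−k}(j−1)
p_1 = [3/4, 1/4]  (j = 0..1)
p_2 = [3/4, 3/16, 1/16]  (j = 0..2)
p_3 = [1/2, 7/16, 3/64, 1/64]  (j = 0..3)
p_4 = [1/2, 5/16, 11/64, 3/256, 1/256]  (j = 0..4)
p_5 = [0, 13/16, 1/8, 15/256, 3/1024, 1/1024]  (j = 0..5)
E[N_5] = Σ j·p_5(j) = 1285/1024;  E[N_5²] = Σ j²·p_5(j) = 1957/1024
Var[N_5] = 1957/1024 − (1285/1024)² = 352743/1048576

352743/1048576


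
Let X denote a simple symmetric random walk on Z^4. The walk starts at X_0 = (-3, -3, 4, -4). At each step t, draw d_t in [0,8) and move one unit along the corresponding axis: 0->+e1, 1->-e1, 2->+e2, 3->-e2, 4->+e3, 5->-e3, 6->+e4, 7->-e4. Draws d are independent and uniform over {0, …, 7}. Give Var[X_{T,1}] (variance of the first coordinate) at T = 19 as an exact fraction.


Outcome values over d=0..7: [1, -1, 0, 0, 0, 0, 0, 0]
Σy = 0, Σy² = 2, M = 8
μ = 0/8 = 0,  σ² = 2/8 − (0)² = 1/4
Independent increments: Var[X_19] = 19·σ² = 19·(1/4) = 19/4

19/4


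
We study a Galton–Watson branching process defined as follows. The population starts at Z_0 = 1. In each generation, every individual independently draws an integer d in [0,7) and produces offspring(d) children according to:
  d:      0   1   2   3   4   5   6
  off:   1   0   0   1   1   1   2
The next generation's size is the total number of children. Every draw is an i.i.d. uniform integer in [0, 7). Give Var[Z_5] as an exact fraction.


Outcome values over d=0..6: [1, 0, 0, 1, 1, 1, 2]
Σy = 6, Σy² = 8, M = 7
μ = 6/7 = 6/7,  σ² = 8/7 − (6/7)² = 20/49
V_0 = 0, E_0 = 1
V_1 = 20/49·E_0 + (6/7)²·V_0 = 20/49;  E_1 = 6/7
V_2 = 20/49·E_1 + (6/7)²·V_1 = 1560/2401;  E_2 = 36/49
V_3 = 20/49·E_2 + (6/7)²·V_2 = 91440/117649;  E_3 = 216/343
V_4 = 20/49·E_3 + (6/7)²·V_3 = 4773600/5764801;  E_4 = 1296/2401
V_5 = 20/49·E_4 + (6/7)²·V_4 = 234083520/282475249;  E_5 = 7776/16807

234083520/282475249
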